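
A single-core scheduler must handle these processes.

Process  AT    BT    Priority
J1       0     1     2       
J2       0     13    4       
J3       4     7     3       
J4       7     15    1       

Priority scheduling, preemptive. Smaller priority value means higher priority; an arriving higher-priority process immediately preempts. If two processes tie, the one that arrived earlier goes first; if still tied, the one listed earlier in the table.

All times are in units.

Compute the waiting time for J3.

Gantt: | J1 0-1 | J2 1-4 | J3 4-7 | J4 7-22 | J3 22-26 | J2 26-36 |
Completion: J1=1  J2=36  J3=26  J4=22
Waiting(J3) = turnaround − burst = 22 − 7 = 15

15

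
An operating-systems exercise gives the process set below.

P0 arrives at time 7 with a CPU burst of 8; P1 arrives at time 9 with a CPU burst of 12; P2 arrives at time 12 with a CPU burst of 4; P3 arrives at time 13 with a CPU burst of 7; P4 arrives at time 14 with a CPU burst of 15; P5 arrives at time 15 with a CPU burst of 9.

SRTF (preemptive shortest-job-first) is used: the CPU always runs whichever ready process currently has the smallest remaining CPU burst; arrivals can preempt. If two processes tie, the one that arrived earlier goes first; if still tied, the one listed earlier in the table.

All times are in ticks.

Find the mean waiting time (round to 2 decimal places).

13.17

Timeline: | idle 0-7 | P0 7-15 | P2 15-19 | P3 19-26 | P5 26-35 | P1 35-47 | P4 47-62 |
Completion: P0=15  P1=47  P2=19  P3=26  P4=62  P5=35
Turnaround (C−A): P0=8  P1=38  P2=7  P3=13  P4=48  P5=20
Waiting times: P0=0, P1=26, P2=3, P3=6, P4=33, P5=11
Average waiting = (0+26+3+6+33+11) / 6 = 79/6 = 13.17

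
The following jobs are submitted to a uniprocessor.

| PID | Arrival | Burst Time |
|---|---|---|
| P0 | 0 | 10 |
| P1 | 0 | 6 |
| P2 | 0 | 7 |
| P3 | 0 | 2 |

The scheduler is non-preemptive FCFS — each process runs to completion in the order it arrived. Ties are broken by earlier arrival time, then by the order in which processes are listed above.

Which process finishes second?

Gantt: | P0 0-10 | P1 10-16 | P2 16-23 | P3 23-25 |
Completion: P0=10  P1=16  P2=23  P3=25
Turnaround (C−A): P0=10  P1=16  P2=23  P3=25
Finish order: P0 → P1 → P2 → P3

P1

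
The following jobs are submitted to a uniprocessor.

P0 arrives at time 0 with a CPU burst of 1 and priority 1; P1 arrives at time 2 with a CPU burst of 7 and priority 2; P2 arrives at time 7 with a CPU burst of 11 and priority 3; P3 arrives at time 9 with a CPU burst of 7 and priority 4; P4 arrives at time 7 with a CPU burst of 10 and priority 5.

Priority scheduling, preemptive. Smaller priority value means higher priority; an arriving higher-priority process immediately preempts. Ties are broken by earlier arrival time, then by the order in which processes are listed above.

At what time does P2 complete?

20

Schedule: | P0 0-1 | idle 1-2 | P1 2-9 | P2 9-20 | P3 20-27 | P4 27-37 |
Completion: P0=1  P1=9  P2=20  P3=27  P4=37
Turnaround (C−A): P0=1  P1=7  P2=13  P3=18  P4=30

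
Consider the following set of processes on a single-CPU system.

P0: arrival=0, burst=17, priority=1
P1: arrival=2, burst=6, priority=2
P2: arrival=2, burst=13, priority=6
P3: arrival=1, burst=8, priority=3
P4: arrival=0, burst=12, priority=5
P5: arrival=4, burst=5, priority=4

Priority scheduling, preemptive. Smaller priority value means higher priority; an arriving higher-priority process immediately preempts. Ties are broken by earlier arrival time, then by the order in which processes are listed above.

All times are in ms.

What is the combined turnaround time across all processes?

207

Timeline: | P0 0-17 | P1 17-23 | P3 23-31 | P5 31-36 | P4 36-48 | P2 48-61 |
Completion: P0=17  P1=23  P2=61  P3=31  P4=48  P5=36
Turnaround (C−A): P0=17  P1=21  P2=59  P3=30  P4=48  P5=32
Turnaround = completion − arrival: P0=17, P1=21, P2=59, P3=30, P4=48, P5=32
Total turnaround = 17 + 21 + 59 + 30 + 48 + 32 = 207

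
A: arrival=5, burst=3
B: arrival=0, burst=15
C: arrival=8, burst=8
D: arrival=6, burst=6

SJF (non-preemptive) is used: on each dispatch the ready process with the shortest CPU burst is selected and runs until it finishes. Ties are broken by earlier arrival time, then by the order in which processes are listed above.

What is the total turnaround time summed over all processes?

70

Timeline: | B 0-15 | A 15-18 | D 18-24 | C 24-32 |
Completion: A=18  B=15  C=32  D=24
Turnaround (C−A): A=13  B=15  C=24  D=18
Turnaround = completion − arrival: A=13, B=15, C=24, D=18
Total turnaround = 13 + 15 + 24 + 18 = 70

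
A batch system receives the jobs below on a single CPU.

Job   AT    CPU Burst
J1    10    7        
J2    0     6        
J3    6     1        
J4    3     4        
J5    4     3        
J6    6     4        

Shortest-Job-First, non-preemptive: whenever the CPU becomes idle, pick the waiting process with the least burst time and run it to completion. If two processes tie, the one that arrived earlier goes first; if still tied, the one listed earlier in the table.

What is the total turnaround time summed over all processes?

Schedule: | J2 0-6 | J3 6-7 | J5 7-10 | J4 10-14 | J6 14-18 | J1 18-25 |
Completion: J1=25  J2=6  J3=7  J4=14  J5=10  J6=18
Turnaround = completion − arrival: J1=15, J2=6, J3=1, J4=11, J5=6, J6=12
Total turnaround = 15 + 6 + 1 + 11 + 6 + 12 = 51

51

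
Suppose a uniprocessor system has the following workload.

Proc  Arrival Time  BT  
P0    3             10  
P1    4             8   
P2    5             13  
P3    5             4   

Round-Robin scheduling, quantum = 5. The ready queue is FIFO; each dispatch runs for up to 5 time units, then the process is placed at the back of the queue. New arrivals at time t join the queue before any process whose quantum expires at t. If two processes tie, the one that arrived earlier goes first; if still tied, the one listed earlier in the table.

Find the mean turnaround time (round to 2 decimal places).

25.00

Timeline: | idle 0-3 | P0 3-8 | P1 8-13 | P2 13-18 | P3 18-22 | P0 22-27 | P1 27-30 | P2 30-38 |
Completion: P0=27  P1=30  P2=38  P3=22
Turnaround (C−A): P0=24  P1=26  P2=33  P3=17
Turnaround times: P0=24, P1=26, P2=33, P3=17
Average turnaround = (24+26+33+17) / 4 = 100/4 = 25.00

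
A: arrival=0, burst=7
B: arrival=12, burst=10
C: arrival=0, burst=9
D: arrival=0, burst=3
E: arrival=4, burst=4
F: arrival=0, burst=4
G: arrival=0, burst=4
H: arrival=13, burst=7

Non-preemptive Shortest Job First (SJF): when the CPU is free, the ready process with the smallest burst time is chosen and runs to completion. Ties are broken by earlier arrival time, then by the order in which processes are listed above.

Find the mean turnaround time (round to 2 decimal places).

Timeline: | D 0-3 | F 3-7 | G 7-11 | E 11-15 | A 15-22 | H 22-29 | C 29-38 | B 38-48 |
Completion: A=22  B=48  C=38  D=3  E=15  F=7  G=11  H=29
Turnaround times: A=22, B=36, C=38, D=3, E=11, F=7, G=11, H=16
Average turnaround = (22+36+38+3+11+7+11+16) / 8 = 144/8 = 18.00

18.00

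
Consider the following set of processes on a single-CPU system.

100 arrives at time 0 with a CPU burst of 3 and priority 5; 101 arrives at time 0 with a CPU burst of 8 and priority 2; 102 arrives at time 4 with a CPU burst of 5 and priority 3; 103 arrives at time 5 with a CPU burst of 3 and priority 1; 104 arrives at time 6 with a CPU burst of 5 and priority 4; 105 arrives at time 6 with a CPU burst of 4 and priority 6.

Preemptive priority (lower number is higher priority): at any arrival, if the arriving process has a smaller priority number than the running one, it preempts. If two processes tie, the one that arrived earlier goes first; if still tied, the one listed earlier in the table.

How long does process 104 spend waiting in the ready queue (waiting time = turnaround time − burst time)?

10

Gantt: | 101 0-5 | 103 5-8 | 101 8-11 | 102 11-16 | 104 16-21 | 100 21-24 | 105 24-28 |
Completion: 100=24  101=11  102=16  103=8  104=21  105=28
Waiting(104) = turnaround − burst = 15 − 5 = 10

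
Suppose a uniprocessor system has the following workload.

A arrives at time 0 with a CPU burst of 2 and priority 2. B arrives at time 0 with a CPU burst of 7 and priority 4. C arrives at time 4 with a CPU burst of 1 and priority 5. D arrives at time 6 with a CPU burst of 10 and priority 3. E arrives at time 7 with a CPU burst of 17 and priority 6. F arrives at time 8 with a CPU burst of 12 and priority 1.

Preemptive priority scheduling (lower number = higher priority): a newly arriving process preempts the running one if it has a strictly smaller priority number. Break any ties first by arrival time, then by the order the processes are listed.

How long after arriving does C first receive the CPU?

27

Timeline: | A 0-2 | B 2-6 | D 6-8 | F 8-20 | D 20-28 | B 28-31 | C 31-32 | E 32-49 |
Completion: A=2  B=31  C=32  D=28  E=49  F=20
Turnaround (C−A): A=2  B=31  C=28  D=22  E=42  F=12
Response(C) = first start − arrival = 31 − 4 = 27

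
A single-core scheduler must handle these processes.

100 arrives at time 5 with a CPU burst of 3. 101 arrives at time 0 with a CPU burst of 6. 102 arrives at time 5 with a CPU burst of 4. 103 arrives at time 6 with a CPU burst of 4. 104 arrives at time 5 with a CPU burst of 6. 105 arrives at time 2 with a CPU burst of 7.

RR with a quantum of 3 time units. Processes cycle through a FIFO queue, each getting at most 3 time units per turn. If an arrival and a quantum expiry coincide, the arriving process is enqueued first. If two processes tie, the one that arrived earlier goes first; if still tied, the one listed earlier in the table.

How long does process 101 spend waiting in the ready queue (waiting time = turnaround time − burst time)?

Gantt: | 101 0-3 | 105 3-6 | 101 6-9 | 100 9-12 | 102 12-15 | 104 15-18 | 103 18-21 | 105 21-24 | 102 24-25 | 104 25-28 | 103 28-29 | 105 29-30 |
Completion: 100=12  101=9  102=25  103=29  104=28  105=30
Turnaround (C−A): 100=7  101=9  102=20  103=23  104=23  105=28
Waiting(101) = turnaround − burst = 9 − 6 = 3

3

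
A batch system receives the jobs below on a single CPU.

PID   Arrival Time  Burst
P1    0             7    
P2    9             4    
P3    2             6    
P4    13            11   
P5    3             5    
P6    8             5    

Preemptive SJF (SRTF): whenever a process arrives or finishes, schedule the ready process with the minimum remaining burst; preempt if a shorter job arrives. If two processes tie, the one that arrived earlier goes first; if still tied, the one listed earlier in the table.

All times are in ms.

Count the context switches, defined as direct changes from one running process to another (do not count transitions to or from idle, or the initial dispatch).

5

Schedule: | P1 0-7 | P5 7-12 | P2 12-16 | P6 16-21 | P3 21-27 | P4 27-38 |
Completion: P1=7  P2=16  P3=27  P4=38  P5=12  P6=21
Turnaround (C−A): P1=7  P2=7  P3=25  P4=25  P5=9  P6=13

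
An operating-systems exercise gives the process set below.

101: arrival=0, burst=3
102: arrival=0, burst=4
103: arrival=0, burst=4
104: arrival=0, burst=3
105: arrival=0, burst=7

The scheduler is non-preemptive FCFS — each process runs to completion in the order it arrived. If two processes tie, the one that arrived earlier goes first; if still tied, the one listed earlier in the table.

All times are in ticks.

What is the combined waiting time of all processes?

35

Gantt: | 101 0-3 | 102 3-7 | 103 7-11 | 104 11-14 | 105 14-21 |
Completion: 101=3  102=7  103=11  104=14  105=21
Waiting = turnaround − burst: 101=0, 102=3, 103=7, 104=11, 105=14
Total waiting = 0 + 3 + 7 + 11 + 14 = 35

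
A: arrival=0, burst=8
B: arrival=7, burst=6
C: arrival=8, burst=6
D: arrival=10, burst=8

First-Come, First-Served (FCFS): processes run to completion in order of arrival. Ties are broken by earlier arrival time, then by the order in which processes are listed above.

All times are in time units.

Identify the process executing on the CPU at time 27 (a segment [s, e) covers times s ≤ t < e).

D

Gantt: | A 0-8 | B 8-14 | C 14-20 | D 20-28 |
Completion: A=8  B=14  C=20  D=28
Turnaround (C−A): A=8  B=7  C=12  D=18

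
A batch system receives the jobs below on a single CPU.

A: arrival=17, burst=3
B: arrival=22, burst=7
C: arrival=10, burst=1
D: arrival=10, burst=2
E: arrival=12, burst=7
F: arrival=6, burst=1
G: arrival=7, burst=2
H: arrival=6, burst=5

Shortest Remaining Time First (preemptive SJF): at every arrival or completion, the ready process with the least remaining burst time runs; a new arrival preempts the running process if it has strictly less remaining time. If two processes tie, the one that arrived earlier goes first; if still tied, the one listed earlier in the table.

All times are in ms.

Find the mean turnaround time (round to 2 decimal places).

6.00

Timeline: | idle 0-6 | F 6-7 | G 7-9 | H 9-10 | C 10-11 | D 11-13 | H 13-17 | A 17-20 | E 20-27 | B 27-34 |
Completion: A=20  B=34  C=11  D=13  E=27  F=7  G=9  H=17
Turnaround (C−A): A=3  B=12  C=1  D=3  E=15  F=1  G=2  H=11
Turnaround times: A=3, B=12, C=1, D=3, E=15, F=1, G=2, H=11
Average turnaround = (3+12+1+3+15+1+2+11) / 8 = 48/8 = 6.00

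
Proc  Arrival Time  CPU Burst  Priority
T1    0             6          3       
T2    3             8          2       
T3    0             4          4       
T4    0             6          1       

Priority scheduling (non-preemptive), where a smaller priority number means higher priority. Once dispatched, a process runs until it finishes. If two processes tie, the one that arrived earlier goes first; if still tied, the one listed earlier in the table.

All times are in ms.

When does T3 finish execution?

Schedule: | T4 0-6 | T2 6-14 | T1 14-20 | T3 20-24 |
Completion: T1=20  T2=14  T3=24  T4=6

24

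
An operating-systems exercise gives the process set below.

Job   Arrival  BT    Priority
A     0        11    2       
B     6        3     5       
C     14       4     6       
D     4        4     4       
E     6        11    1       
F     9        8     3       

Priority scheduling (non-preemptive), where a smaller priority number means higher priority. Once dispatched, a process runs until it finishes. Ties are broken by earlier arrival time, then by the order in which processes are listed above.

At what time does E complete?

Gantt: | A 0-11 | E 11-22 | F 22-30 | D 30-34 | B 34-37 | C 37-41 |
Completion: A=11  B=37  C=41  D=34  E=22  F=30

22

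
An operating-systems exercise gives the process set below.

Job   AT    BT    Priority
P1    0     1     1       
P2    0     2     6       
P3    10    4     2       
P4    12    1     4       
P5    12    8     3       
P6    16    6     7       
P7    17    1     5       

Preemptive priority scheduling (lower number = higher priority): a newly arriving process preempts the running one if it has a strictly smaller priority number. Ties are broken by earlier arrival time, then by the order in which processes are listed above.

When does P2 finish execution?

3

Schedule: | P1 0-1 | P2 1-3 | idle 3-10 | P3 10-14 | P5 14-22 | P4 22-23 | P7 23-24 | P6 24-30 |
Completion: P1=1  P2=3  P3=14  P4=23  P5=22  P6=30  P7=24
Turnaround (C−A): P1=1  P2=3  P3=4  P4=11  P5=10  P6=14  P7=7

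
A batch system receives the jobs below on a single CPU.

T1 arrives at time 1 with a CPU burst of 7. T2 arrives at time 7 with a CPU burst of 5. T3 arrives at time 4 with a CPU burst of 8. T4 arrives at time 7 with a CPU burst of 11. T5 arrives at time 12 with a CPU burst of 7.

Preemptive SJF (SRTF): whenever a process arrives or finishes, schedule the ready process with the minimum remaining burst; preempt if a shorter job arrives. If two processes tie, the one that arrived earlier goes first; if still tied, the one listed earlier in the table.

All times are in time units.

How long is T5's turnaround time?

Schedule: | idle 0-1 | T1 1-8 | T2 8-13 | T5 13-20 | T3 20-28 | T4 28-39 |
Completion: T1=8  T2=13  T3=28  T4=39  T5=20
Turnaround(T5) = completion − arrival = 20 − 12 = 8

8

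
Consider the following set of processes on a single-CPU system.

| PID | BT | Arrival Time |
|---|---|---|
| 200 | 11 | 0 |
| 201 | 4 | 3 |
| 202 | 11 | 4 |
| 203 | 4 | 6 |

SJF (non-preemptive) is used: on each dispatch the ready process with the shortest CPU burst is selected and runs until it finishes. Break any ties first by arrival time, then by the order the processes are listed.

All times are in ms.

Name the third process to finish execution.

203

Schedule: | 200 0-11 | 201 11-15 | 203 15-19 | 202 19-30 |
Completion: 200=11  201=15  202=30  203=19
Turnaround (C−A): 200=11  201=12  202=26  203=13
Finish order: 200 → 201 → 203 → 202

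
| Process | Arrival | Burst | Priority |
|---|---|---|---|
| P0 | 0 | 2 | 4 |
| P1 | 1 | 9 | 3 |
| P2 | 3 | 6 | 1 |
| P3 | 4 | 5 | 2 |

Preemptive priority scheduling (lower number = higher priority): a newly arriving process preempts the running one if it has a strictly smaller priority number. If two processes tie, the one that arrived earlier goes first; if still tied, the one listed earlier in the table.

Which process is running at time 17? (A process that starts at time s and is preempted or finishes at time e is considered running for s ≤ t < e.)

P1

Schedule: | P0 0-1 | P1 1-3 | P2 3-9 | P3 9-14 | P1 14-21 | P0 21-22 |
Completion: P0=22  P1=21  P2=9  P3=14
Turnaround (C−A): P0=22  P1=20  P2=6  P3=10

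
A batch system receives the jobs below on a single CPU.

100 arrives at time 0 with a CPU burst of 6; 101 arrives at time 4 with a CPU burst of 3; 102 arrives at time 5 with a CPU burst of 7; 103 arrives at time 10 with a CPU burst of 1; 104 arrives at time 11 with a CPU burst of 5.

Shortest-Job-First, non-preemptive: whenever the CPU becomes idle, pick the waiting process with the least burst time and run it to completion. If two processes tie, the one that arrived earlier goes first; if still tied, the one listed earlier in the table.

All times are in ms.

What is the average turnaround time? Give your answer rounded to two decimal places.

Timeline: | 100 0-6 | 101 6-9 | 102 9-16 | 103 16-17 | 104 17-22 |
Completion: 100=6  101=9  102=16  103=17  104=22
Turnaround times: 100=6, 101=5, 102=11, 103=7, 104=11
Average turnaround = (6+5+11+7+11) / 5 = 40/5 = 8.00

8.00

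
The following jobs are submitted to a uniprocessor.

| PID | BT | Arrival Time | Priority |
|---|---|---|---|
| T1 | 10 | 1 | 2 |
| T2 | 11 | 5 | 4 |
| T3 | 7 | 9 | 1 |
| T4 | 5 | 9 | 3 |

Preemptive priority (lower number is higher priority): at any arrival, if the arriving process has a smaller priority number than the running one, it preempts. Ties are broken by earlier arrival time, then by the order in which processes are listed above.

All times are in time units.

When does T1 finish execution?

18

Schedule: | idle 0-1 | T1 1-9 | T3 9-16 | T1 16-18 | T4 18-23 | T2 23-34 |
Completion: T1=18  T2=34  T3=16  T4=23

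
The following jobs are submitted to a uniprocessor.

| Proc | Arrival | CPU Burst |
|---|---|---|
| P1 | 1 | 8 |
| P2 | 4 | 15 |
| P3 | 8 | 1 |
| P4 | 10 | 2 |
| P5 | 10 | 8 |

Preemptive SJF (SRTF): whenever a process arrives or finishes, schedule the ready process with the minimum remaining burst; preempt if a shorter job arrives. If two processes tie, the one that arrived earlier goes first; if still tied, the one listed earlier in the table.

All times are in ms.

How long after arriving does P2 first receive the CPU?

16

Schedule: | idle 0-1 | P1 1-9 | P3 9-10 | P4 10-12 | P5 12-20 | P2 20-35 |
Completion: P1=9  P2=35  P3=10  P4=12  P5=20
Turnaround (C−A): P1=8  P2=31  P3=2  P4=2  P5=10
Response(P2) = first start − arrival = 20 − 4 = 16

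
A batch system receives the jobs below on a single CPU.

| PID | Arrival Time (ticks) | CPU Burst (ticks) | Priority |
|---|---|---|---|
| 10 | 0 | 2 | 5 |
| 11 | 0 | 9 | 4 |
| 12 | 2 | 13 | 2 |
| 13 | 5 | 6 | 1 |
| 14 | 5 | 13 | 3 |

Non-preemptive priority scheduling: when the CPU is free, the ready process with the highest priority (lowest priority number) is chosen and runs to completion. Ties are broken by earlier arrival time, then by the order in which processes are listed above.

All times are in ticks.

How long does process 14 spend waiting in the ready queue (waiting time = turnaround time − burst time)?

Gantt: | 11 0-9 | 13 9-15 | 12 15-28 | 14 28-41 | 10 41-43 |
Completion: 10=43  11=9  12=28  13=15  14=41
Turnaround (C−A): 10=43  11=9  12=26  13=10  14=36
Waiting(14) = turnaround − burst = 36 − 13 = 23

23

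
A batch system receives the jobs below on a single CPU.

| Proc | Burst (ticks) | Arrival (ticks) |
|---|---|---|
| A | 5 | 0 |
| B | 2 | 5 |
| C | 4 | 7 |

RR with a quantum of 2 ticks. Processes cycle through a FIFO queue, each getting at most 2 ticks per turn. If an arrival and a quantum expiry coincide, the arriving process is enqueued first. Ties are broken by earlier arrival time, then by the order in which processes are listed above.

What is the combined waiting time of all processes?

0

Schedule: | A 0-5 | B 5-7 | C 7-11 |
Completion: A=5  B=7  C=11
Turnaround (C−A): A=5  B=2  C=4
Waiting = turnaround − burst: A=0, B=0, C=0
Total waiting = 0 + 0 + 0 = 0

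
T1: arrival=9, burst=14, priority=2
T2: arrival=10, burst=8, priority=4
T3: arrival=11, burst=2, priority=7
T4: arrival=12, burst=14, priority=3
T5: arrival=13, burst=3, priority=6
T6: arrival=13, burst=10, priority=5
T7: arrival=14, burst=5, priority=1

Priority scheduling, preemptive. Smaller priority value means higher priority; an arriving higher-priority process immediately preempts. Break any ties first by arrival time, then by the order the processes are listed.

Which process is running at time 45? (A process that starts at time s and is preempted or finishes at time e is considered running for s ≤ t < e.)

Timeline: | idle 0-9 | T1 9-14 | T7 14-19 | T1 19-28 | T4 28-42 | T2 42-50 | T6 50-60 | T5 60-63 | T3 63-65 |
Completion: T1=28  T2=50  T3=65  T4=42  T5=63  T6=60  T7=19

T2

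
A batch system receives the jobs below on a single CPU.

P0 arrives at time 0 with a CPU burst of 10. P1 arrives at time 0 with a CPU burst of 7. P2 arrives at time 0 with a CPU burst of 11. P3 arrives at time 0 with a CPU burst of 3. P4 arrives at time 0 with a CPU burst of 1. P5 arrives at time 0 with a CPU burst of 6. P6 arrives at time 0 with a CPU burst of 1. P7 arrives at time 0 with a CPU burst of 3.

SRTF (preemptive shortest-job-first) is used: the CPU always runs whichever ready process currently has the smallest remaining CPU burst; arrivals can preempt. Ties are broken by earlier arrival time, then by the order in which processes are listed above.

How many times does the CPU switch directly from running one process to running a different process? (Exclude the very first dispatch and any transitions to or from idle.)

7

Schedule: | P4 0-1 | P6 1-2 | P3 2-5 | P7 5-8 | P5 8-14 | P1 14-21 | P0 21-31 | P2 31-42 |
Completion: P0=31  P1=21  P2=42  P3=5  P4=1  P5=14  P6=2  P7=8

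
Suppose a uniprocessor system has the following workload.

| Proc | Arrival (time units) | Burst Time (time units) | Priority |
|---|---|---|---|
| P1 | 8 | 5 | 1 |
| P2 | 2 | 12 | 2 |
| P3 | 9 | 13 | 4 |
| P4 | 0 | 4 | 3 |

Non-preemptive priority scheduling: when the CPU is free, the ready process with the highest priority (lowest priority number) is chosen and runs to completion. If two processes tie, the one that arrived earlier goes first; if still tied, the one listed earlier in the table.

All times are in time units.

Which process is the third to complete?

P1

Timeline: | P4 0-4 | P2 4-16 | P1 16-21 | P3 21-34 |
Completion: P1=21  P2=16  P3=34  P4=4
Finish order: P4 → P2 → P1 → P3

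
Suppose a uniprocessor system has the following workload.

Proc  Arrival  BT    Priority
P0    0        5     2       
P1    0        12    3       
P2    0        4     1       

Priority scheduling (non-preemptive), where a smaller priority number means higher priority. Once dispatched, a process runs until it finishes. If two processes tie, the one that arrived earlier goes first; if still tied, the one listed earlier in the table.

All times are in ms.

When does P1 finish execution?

Schedule: | P2 0-4 | P0 4-9 | P1 9-21 |
Completion: P0=9  P1=21  P2=4
Turnaround (C−A): P0=9  P1=21  P2=4

21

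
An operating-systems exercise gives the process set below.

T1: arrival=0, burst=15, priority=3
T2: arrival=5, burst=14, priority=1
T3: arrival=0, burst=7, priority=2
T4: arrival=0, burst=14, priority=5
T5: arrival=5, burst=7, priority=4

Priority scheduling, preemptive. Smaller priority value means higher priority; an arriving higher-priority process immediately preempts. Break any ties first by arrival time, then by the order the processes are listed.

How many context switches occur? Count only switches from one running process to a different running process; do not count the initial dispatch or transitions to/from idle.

Schedule: | T3 0-5 | T2 5-19 | T3 19-21 | T1 21-36 | T5 36-43 | T4 43-57 |
Completion: T1=36  T2=19  T3=21  T4=57  T5=43
Turnaround (C−A): T1=36  T2=14  T3=21  T4=57  T5=38

5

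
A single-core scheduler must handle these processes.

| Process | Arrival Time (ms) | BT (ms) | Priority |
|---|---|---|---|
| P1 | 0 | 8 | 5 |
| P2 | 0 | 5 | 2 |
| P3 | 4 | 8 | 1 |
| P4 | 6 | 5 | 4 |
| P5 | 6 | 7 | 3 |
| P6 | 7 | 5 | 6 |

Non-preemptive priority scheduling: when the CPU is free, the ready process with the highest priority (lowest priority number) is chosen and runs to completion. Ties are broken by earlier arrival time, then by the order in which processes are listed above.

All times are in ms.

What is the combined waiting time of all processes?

73

Gantt: | P2 0-5 | P3 5-13 | P5 13-20 | P4 20-25 | P1 25-33 | P6 33-38 |
Completion: P1=33  P2=5  P3=13  P4=25  P5=20  P6=38
Turnaround (C−A): P1=33  P2=5  P3=9  P4=19  P5=14  P6=31
Waiting = turnaround − burst: P1=25, P2=0, P3=1, P4=14, P5=7, P6=26
Total waiting = 25 + 0 + 1 + 14 + 7 + 26 = 73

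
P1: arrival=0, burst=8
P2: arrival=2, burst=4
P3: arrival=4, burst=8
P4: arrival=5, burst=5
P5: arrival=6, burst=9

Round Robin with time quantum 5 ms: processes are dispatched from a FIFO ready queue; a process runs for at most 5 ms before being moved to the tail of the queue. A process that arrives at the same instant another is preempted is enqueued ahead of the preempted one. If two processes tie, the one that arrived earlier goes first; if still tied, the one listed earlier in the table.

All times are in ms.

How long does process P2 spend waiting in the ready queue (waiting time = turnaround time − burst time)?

Timeline: | P1 0-5 | P2 5-9 | P3 9-14 | P4 14-19 | P1 19-22 | P5 22-27 | P3 27-30 | P5 30-34 |
Completion: P1=22  P2=9  P3=30  P4=19  P5=34
Turnaround (C−A): P1=22  P2=7  P3=26  P4=14  P5=28
Waiting(P2) = turnaround − burst = 7 − 4 = 3

3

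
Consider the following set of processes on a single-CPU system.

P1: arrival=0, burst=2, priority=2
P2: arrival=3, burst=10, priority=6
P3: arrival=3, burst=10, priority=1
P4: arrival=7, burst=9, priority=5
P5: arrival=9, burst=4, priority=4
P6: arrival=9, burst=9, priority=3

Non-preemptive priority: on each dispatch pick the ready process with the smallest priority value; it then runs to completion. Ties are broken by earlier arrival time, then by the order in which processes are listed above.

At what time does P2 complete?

Schedule: | P1 0-2 | idle 2-3 | P3 3-13 | P6 13-22 | P5 22-26 | P4 26-35 | P2 35-45 |
Completion: P1=2  P2=45  P3=13  P4=35  P5=26  P6=22
Turnaround (C−A): P1=2  P2=42  P3=10  P4=28  P5=17  P6=13

45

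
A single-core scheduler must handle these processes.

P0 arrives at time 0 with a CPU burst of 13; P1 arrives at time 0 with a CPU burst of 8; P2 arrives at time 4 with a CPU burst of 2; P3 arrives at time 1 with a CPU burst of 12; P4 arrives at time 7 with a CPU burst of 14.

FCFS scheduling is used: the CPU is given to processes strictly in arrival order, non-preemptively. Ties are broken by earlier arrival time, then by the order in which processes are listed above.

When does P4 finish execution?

Gantt: | P0 0-13 | P1 13-21 | P3 21-33 | P2 33-35 | P4 35-49 |
Completion: P0=13  P1=21  P2=35  P3=33  P4=49

49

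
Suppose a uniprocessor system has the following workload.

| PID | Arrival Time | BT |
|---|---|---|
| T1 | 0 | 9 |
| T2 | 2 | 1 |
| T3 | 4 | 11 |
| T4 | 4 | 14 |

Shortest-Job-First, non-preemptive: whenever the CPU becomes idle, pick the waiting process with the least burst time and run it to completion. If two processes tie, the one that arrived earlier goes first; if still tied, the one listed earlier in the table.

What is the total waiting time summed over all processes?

30

Gantt: | T1 0-9 | T2 9-10 | T3 10-21 | T4 21-35 |
Completion: T1=9  T2=10  T3=21  T4=35
Turnaround (C−A): T1=9  T2=8  T3=17  T4=31
Waiting = turnaround − burst: T1=0, T2=7, T3=6, T4=17
Total waiting = 0 + 7 + 6 + 17 = 30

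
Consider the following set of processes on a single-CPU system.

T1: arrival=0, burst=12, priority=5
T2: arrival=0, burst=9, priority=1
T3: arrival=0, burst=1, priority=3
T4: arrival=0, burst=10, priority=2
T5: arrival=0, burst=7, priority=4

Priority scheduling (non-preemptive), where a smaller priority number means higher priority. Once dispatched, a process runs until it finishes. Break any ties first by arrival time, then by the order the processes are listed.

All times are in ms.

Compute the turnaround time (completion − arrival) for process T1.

39

Gantt: | T2 0-9 | T4 9-19 | T3 19-20 | T5 20-27 | T1 27-39 |
Completion: T1=39  T2=9  T3=20  T4=19  T5=27
Turnaround (C−A): T1=39  T2=9  T3=20  T4=19  T5=27
Turnaround(T1) = completion − arrival = 39 − 0 = 39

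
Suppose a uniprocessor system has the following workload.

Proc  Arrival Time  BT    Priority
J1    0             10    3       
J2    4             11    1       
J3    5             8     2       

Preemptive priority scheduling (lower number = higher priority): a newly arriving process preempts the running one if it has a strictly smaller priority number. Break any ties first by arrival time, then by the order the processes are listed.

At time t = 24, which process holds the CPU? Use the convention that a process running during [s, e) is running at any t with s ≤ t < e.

Schedule: | J1 0-4 | J2 4-15 | J3 15-23 | J1 23-29 |
Completion: J1=29  J2=15  J3=23
Turnaround (C−A): J1=29  J2=11  J3=18

J1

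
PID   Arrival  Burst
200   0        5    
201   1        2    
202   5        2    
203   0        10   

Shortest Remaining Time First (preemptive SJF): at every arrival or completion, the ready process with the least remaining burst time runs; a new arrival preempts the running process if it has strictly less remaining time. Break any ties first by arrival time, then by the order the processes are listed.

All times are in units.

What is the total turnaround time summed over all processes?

32

Timeline: | 200 0-1 | 201 1-3 | 200 3-7 | 202 7-9 | 203 9-19 |
Completion: 200=7  201=3  202=9  203=19
Turnaround = completion − arrival: 200=7, 201=2, 202=4, 203=19
Total turnaround = 7 + 2 + 4 + 19 = 32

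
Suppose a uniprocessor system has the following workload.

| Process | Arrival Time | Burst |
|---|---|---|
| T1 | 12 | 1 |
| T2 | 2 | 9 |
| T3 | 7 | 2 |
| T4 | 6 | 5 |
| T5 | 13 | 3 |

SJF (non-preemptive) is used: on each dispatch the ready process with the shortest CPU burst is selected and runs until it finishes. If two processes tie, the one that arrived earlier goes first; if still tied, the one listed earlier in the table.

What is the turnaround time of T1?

Schedule: | idle 0-2 | T2 2-11 | T3 11-13 | T1 13-14 | T5 14-17 | T4 17-22 |
Completion: T1=14  T2=11  T3=13  T4=22  T5=17
Turnaround (C−A): T1=2  T2=9  T3=6  T4=16  T5=4
Turnaround(T1) = completion − arrival = 14 − 12 = 2

2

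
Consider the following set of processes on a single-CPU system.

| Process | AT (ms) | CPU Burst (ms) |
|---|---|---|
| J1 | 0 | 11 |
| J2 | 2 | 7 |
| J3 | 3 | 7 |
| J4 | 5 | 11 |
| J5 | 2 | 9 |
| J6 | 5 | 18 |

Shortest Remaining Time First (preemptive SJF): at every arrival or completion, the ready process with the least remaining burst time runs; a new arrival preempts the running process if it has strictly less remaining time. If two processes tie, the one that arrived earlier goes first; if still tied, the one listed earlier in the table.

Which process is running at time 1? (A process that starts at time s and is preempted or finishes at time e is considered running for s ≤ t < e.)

J1

Gantt: | J1 0-2 | J2 2-9 | J3 9-16 | J1 16-25 | J5 25-34 | J4 34-45 | J6 45-63 |
Completion: J1=25  J2=9  J3=16  J4=45  J5=34  J6=63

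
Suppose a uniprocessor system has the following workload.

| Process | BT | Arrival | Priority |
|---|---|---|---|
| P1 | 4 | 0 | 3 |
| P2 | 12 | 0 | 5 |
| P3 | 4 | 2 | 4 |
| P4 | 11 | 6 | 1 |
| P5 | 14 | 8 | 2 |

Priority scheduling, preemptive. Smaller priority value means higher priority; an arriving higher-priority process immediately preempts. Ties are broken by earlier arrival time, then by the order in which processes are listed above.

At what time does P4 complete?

17

Gantt: | P1 0-4 | P3 4-6 | P4 6-17 | P5 17-31 | P3 31-33 | P2 33-45 |
Completion: P1=4  P2=45  P3=33  P4=17  P5=31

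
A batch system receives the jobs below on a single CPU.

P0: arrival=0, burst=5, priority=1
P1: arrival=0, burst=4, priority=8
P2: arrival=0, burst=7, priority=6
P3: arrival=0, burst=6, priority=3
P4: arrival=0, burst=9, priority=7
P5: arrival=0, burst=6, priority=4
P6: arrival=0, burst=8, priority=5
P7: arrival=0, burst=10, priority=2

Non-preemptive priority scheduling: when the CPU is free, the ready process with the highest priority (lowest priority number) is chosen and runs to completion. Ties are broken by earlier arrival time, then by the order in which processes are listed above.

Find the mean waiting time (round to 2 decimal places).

Timeline: | P0 0-5 | P7 5-15 | P3 15-21 | P5 21-27 | P6 27-35 | P2 35-42 | P4 42-51 | P1 51-55 |
Completion: P0=5  P1=55  P2=42  P3=21  P4=51  P5=27  P6=35  P7=15
Waiting times: P0=0, P1=51, P2=35, P3=15, P4=42, P5=21, P6=27, P7=5
Average waiting = (0+51+35+15+42+21+27+5) / 8 = 196/8 = 24.50

24.50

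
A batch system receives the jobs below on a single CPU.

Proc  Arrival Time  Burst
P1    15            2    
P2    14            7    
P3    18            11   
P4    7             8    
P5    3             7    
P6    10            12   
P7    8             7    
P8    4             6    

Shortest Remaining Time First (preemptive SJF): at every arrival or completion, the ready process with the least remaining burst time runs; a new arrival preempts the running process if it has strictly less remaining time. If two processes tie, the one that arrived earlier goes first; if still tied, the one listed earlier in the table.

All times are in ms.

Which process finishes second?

P8

Schedule: | idle 0-3 | P5 3-10 | P8 10-16 | P1 16-18 | P7 18-25 | P2 25-32 | P4 32-40 | P3 40-51 | P6 51-63 |
Completion: P1=18  P2=32  P3=51  P4=40  P5=10  P6=63  P7=25  P8=16
Turnaround (C−A): P1=3  P2=18  P3=33  P4=33  P5=7  P6=53  P7=17  P8=12
Finish order: P5 → P8 → P1 → P7 → P2 → P4 → P3 → P6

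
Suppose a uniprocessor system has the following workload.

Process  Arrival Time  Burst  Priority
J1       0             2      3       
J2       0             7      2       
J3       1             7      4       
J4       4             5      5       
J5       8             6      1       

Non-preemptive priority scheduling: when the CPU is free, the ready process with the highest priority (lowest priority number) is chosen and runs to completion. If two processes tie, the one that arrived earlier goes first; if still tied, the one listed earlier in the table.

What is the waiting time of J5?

Gantt: | J2 0-7 | J1 7-9 | J5 9-15 | J3 15-22 | J4 22-27 |
Completion: J1=9  J2=7  J3=22  J4=27  J5=15
Turnaround (C−A): J1=9  J2=7  J3=21  J4=23  J5=7
Waiting(J5) = turnaround − burst = 7 − 6 = 1

1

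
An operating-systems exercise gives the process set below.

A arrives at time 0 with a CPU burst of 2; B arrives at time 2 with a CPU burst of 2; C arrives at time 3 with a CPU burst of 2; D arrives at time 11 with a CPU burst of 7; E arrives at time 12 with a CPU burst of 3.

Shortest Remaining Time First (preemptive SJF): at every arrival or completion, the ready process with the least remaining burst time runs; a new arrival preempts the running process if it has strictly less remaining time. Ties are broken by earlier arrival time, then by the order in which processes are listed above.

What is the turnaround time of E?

3

Gantt: | A 0-2 | B 2-4 | C 4-6 | idle 6-11 | D 11-12 | E 12-15 | D 15-21 |
Completion: A=2  B=4  C=6  D=21  E=15
Turnaround (C−A): A=2  B=2  C=3  D=10  E=3
Turnaround(E) = completion − arrival = 15 − 12 = 3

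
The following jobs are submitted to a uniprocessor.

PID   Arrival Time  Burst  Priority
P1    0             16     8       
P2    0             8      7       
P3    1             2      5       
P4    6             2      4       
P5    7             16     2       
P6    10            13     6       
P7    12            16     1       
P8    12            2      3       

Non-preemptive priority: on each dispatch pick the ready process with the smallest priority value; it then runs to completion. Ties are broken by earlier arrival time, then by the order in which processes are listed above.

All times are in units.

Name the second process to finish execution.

P5

Gantt: | P2 0-8 | P5 8-24 | P7 24-40 | P8 40-42 | P4 42-44 | P3 44-46 | P6 46-59 | P1 59-75 |
Completion: P1=75  P2=8  P3=46  P4=44  P5=24  P6=59  P7=40  P8=42
Turnaround (C−A): P1=75  P2=8  P3=45  P4=38  P5=17  P6=49  P7=28  P8=30
Finish order: P2 → P5 → P7 → P8 → P4 → P3 → P6 → P1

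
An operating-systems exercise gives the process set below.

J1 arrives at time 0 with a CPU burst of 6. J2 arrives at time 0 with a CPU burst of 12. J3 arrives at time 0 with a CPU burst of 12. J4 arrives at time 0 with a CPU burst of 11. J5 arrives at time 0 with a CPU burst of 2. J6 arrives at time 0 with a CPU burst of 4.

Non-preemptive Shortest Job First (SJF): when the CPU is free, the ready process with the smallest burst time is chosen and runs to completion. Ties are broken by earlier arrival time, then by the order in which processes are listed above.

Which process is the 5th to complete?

Schedule: | J5 0-2 | J6 2-6 | J1 6-12 | J4 12-23 | J2 23-35 | J3 35-47 |
Completion: J1=12  J2=35  J3=47  J4=23  J5=2  J6=6
Turnaround (C−A): J1=12  J2=35  J3=47  J4=23  J5=2  J6=6
Finish order: J5 → J6 → J1 → J4 → J2 → J3

J2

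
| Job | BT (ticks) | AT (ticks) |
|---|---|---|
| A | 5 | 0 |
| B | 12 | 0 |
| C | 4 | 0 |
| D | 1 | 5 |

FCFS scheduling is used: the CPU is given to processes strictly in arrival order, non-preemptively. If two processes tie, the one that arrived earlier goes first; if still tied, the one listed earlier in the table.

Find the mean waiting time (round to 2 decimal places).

Gantt: | A 0-5 | B 5-17 | C 17-21 | D 21-22 |
Completion: A=5  B=17  C=21  D=22
Waiting times: A=0, B=5, C=17, D=16
Average waiting = (0+5+17+16) / 4 = 38/4 = 9.50

9.50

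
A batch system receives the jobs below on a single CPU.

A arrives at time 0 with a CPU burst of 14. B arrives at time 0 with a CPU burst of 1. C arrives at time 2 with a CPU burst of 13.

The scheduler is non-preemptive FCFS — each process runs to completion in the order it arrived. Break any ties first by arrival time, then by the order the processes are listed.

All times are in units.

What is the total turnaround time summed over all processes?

55

Gantt: | A 0-14 | B 14-15 | C 15-28 |
Completion: A=14  B=15  C=28
Turnaround = completion − arrival: A=14, B=15, C=26
Total turnaround = 14 + 15 + 26 = 55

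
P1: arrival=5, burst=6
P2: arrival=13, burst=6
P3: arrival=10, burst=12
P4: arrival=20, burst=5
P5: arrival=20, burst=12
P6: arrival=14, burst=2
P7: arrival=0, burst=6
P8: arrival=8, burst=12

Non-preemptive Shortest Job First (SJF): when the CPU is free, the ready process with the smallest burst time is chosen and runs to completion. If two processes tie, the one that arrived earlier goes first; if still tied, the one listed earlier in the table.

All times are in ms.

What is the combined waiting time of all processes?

95

Schedule: | P7 0-6 | P1 6-12 | P8 12-24 | P6 24-26 | P4 26-31 | P2 31-37 | P3 37-49 | P5 49-61 |
Completion: P1=12  P2=37  P3=49  P4=31  P5=61  P6=26  P7=6  P8=24
Turnaround (C−A): P1=7  P2=24  P3=39  P4=11  P5=41  P6=12  P7=6  P8=16
Waiting = turnaround − burst: P1=1, P2=18, P3=27, P4=6, P5=29, P6=10, P7=0, P8=4
Total waiting = 1 + 18 + 27 + 6 + 29 + 10 + 0 + 4 = 95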